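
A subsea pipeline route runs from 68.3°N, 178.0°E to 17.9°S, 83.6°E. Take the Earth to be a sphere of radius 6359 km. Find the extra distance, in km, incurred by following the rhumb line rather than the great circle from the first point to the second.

463 km

Great circle: cos σ = sin φ₁ sin φ₂ + cos φ₁ cos φ₂ cos Δλ,  σ = 1.8887 rad → d_gc = 12010.2 km
Rhumb line: Δψ = -1.9696, q = Δφ/Δψ = 0.7638, d_rh = R√(Δφ²+q²Δλ²) = 12472.8 km
Excess = 12472.8 − 12010.2 = 462.6 ≈ 463 km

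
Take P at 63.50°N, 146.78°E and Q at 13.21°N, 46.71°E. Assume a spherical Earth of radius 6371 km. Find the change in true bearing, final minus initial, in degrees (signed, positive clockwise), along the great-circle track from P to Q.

Initial bearing θ₁ = atan2(sin Δλ cos φ₂, cos φ₁ sin φ₂ − sin φ₁ cos φ₂ cos Δλ) = 284.86°
Final bearing θ₂ = (initial bearing from the destination back to the start) + 180° = 206.30°
Δθ = θ₂ − θ₁ = -78.6°

-78.6°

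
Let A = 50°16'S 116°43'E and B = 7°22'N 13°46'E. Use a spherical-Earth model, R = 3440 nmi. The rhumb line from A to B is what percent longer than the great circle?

Great circle: σ = 1.8139 rad → d_gc = Rσ = 6239.7 nmi
Rhumb: Δφ = +1.0059, Δλ = -1.7968, Δψ = +1.1469, q = Δφ/Δψ = 0.8771 → d_rh = R√(Δφ²+q²Δλ²) = 6431.4 nmi
Excess = (6431.4 − 6239.7) / 6239.7 = 191.7 / 6239.7 = 3.07% ≈ 3.1%

3.1%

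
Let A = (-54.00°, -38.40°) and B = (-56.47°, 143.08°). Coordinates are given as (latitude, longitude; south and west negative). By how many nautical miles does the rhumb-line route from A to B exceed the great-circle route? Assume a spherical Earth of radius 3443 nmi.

1939 nmi

Great circle: cos σ = sin φ₁ sin φ₂ + cos φ₁ cos φ₂ cos Δλ,  σ = 1.2134 rad → d_gc = 4177.78 nmi
Rhumb line: Δψ = -0.0756, q = Δφ/Δψ = 0.5700, d_rh = R√(Δφ²+q²Δλ²) = 6116.35 nmi
Excess = 6116.35 − 4177.78 = 1938.57 ≈ 1939 nmi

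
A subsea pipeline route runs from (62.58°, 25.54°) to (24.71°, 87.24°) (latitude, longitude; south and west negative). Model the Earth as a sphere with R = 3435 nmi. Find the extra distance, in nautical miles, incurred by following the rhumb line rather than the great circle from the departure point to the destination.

86 nmi

Great circle: cos σ = sin φ₁ sin φ₂ + cos φ₁ cos φ₂ cos Δλ,  σ = 0.9650 rad → d_gc = 3314.9 nmi
Rhumb line: Δψ = -0.9655, q = Δφ/Δψ = 0.6846, d_rh = R√(Δφ²+q²Δλ²) = 3401.1 nmi
Excess = 3401.1 − 3314.9 = 86.2 ≈ 86 nmi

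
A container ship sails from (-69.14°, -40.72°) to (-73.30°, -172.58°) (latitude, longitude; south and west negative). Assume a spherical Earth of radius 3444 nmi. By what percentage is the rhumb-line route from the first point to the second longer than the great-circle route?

24.1%

Great circle: σ = 0.5975 rad → d_gc = Rσ = 2057.7 nmi
Rhumb: Δφ = -0.0726, Δλ = -2.3014, Δψ = -0.2264, q = Δφ/Δψ = 0.3206 → d_rh = R√(Δφ²+q²Δλ²) = 2553.6 nmi
Excess = (2553.6 − 2057.7) / 2057.7 = 495.9 / 2057.7 = 24.10% ≈ 24.1%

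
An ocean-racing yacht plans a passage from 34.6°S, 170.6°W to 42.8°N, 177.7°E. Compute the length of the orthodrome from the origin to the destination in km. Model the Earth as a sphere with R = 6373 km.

cos σ = sin φ₁ sin φ₂ + cos φ₁ cos φ₂ cos Δλ
      = sin(-34.60°)sin(42.80°) + cos(-34.60°)cos(42.80°)cos(-11.70°) = 0.2056
σ = 78.136° → d = Rσ = 6373·1.36373 = 8691 km

8691 km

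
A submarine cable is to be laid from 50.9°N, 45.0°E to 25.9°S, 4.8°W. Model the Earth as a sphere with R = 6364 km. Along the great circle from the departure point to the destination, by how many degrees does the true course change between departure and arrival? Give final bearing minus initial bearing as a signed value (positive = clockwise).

-14.6°

Initial bearing θ₁ = atan2(sin Δλ cos φ₂, cos φ₁ sin φ₂ − sin φ₁ cos φ₂ cos Δλ) = 223.42°
Final bearing θ₂ = (initial bearing from the destination back to the start) + 180° = 208.81°
Δθ = θ₂ − θ₁ = -14.6°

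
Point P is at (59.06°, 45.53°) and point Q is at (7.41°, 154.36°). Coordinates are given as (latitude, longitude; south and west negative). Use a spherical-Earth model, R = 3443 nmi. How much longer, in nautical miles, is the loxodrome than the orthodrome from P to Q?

Great circle: cos σ = sin φ₁ sin φ₂ + cos φ₁ cos φ₂ cos Δλ,  σ = 1.6248 rad → d_gc = 5594.1 nmi
Rhumb line: Δψ = -1.1549, q = Δφ/Δψ = 0.7805, d_rh = R√(Δφ²+q²Δλ²) = 5974.1 nmi
Excess = 5974.1 − 5594.1 = 380.0 ≈ 380 nmi

380 nmi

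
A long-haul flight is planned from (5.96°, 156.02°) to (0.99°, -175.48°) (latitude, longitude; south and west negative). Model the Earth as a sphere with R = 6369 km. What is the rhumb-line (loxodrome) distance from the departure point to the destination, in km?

Δψ = ln[tan(π/4+φ₂/2)/tan(π/4+φ₁/2)] = -0.0869;  Δφ = -0.0867 rad,  Δλ = +0.4974 rad
q = Δφ/Δψ = 0.9978
d = R·√(Δφ² + q²Δλ²) = 6369·0.50387 = 3209 km

3209 km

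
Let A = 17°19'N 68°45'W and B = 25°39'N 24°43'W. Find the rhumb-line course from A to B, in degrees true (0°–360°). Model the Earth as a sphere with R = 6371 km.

Δψ = ln[tan(π/4+φ₂/2)/tan(π/4+φ₁/2)] = +0.1565
Δλ = +0.7685 rad (taken the short way round)
course = atan2(Δλ, Δψ) = 78.49°

78.5°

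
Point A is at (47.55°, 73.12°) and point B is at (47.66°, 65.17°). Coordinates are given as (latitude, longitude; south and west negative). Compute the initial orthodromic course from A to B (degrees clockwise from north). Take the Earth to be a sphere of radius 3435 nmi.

274.1°

N = sin Δλ·cos φ₂ = -0.0932;  D = cos φ₁ sin φ₂ − sin φ₁ cos φ₂ cos Δλ = +0.0067
initial course = atan2(N, D) = 274.11°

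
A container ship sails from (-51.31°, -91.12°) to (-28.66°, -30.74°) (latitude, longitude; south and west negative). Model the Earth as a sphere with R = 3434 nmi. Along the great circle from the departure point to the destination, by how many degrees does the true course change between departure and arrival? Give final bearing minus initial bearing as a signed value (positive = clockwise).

At departure: θ₁ = atan2(sin Δλ cos φ₂, cos φ₁ sin φ₂ − sin φ₁ cos φ₂ cos Δλ) = 87.10°
At arrival: θ₂ = atan2(sin Δλ cos φ₁, −cos φ₂ sin φ₁ + sin φ₂ cos φ₁ cos Δλ) = 45.35°
Δθ = θ₂ − θ₁ = -41.7°

-41.7°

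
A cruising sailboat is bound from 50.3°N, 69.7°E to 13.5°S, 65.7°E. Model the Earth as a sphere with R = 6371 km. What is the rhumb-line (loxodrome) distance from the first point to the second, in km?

Rhumb course C = atan2(Δλ, Δψ) with Δψ = ln[tan(π/4+φ₂/2)/tan(π/4+φ₁/2)] = -1.2567, Δλ = -0.0698 → C = 183.18°
d = R·|Δφ| / |cos C| = 6371·1.11352 / 0.99846 = 7105 km

7105 km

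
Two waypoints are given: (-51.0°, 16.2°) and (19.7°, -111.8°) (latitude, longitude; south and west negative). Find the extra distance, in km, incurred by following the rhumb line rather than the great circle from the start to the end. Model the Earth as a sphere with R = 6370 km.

566 km

Great circle: cos σ = sin φ₁ sin φ₂ + cos φ₁ cos φ₂ cos Δλ,  σ = 2.2482 rad → d_gc = 14320.8 km
Rhumb line: Δψ = +1.3889, q = Δφ/Δψ = 0.8884, d_rh = R√(Δφ²+q²Δλ²) = 14887.0 km
Excess = 14887.0 − 14320.8 = 566.2 ≈ 566 km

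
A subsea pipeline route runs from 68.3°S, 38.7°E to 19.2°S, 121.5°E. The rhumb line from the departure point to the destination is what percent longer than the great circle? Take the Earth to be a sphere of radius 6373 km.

Great circle: σ = 1.2139 rad → d_gc = Rσ = 7736.5 km
Rhumb: Δφ = +0.8570, Δλ = +1.4451, Δψ = +1.3105, q = Δφ/Δψ = 0.6539 → d_rh = R√(Δφ²+q²Δλ²) = 8130.2 km
Excess = (8130.2 − 7736.5) / 7736.5 = 393.7 / 7736.5 = 5.09% ≈ 5.1%

5.1%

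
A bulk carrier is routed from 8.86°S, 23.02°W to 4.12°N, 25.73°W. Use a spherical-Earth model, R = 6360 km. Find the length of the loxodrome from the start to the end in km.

Δψ = ln[tan(π/4+φ₂/2)/tan(π/4+φ₁/2)] = +0.2272;  Δφ = +0.2265 rad,  Δλ = -0.0473 rad
q = Δφ/Δψ = 0.9970
d = R·√(Δφ² + q²Δλ²) = 6360·0.23140 = 1472 km

1472 km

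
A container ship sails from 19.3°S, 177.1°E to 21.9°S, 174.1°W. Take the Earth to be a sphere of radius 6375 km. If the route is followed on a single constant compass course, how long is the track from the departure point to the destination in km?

961 km

Δψ = ln[tan(π/4+φ₂/2)/tan(π/4+φ₁/2)] = -0.0485;  Δφ = -0.0454 rad,  Δλ = +0.1536 rad
q = Δφ/Δψ = 0.9360
d = R·√(Δφ² + q²Δλ²) = 6375·0.15074 = 961 km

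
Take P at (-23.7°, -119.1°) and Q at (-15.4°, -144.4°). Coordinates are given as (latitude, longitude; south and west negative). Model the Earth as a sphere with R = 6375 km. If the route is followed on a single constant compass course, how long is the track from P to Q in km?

2806 km

Rhumb course C = atan2(Δλ, Δψ) with Δψ = ln[tan(π/4+φ₂/2)/tan(π/4+φ₁/2)] = +0.1539, Δλ = -0.4416 → C = 289.21°
d = R·|Δφ| / |cos C| = 6375·0.14486 / 0.32910 = 2806 km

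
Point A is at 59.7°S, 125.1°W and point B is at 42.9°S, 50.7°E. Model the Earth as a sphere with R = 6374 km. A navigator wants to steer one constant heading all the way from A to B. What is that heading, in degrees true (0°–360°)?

81.2°

Δψ = ln[tan(π/4+φ₂/2)/tan(π/4+φ₁/2)] = +0.4761
Δλ = +3.0683 rad (taken the short way round)
course = atan2(Δλ, Δψ) = 81.18°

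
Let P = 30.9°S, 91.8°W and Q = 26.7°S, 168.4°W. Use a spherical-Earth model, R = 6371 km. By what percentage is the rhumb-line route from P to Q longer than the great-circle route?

Great circle: σ = 1.1501 rad → d_gc = Rσ = 7327.3 km
Rhumb: Δφ = +0.0733, Δλ = -1.3369, Δψ = +0.0837, q = Δφ/Δψ = 0.8760 → d_rh = R√(Δφ²+q²Δλ²) = 7475.9 km
Excess = (7475.9 − 7327.3) / 7327.3 = 148.6 / 7327.3 = 2.03% ≈ 2.0%

2.0%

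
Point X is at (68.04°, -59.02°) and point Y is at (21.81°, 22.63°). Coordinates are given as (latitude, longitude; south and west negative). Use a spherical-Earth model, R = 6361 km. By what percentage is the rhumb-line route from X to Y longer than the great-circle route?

Great circle: σ = 1.1647 rad → d_gc = Rσ = 7408.9 km
Rhumb: Δφ = -0.8069, Δλ = +1.4251, Δψ = -1.2496, q = Δφ/Δψ = 0.6457 → d_rh = R√(Δφ²+q²Δλ²) = 7784.7 km
Excess = (7784.7 − 7408.9) / 7408.9 = 375.8 / 7408.9 = 5.07% ≈ 5.1%

5.1%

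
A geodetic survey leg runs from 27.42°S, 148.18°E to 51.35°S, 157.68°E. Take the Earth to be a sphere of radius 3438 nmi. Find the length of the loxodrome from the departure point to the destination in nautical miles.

Δψ = ln[tan(π/4+φ₂/2)/tan(π/4+φ₁/2)] = -0.5499;  Δφ = -0.4177 rad,  Δλ = +0.1658 rad
q = Δφ/Δψ = 0.7595
d = R·√(Δφ² + q²Δλ²) = 3438·0.43623 = 1500 nmi

1500 nmi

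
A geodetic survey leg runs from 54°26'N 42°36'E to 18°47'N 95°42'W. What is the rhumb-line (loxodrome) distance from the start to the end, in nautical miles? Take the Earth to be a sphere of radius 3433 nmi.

6765 nmi

Rhumb course C = atan2(Δλ, Δψ) with Δψ = ln[tan(π/4+φ₂/2)/tan(π/4+φ₁/2)] = -0.8032, Δλ = -2.4138 → C = 251.59°
d = R·|Δφ| / |cos C| = 3433·0.62221 / 0.31575 = 6765 nmi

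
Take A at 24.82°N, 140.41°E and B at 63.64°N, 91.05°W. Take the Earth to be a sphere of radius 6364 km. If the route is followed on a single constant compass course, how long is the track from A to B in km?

Δψ = ln[tan(π/4+φ₂/2)/tan(π/4+φ₁/2)] = +1.0043;  Δφ = +0.6775 rad,  Δλ = +2.2434 rad
q = Δφ/Δψ = 0.6747
d = R·√(Δφ² + q²Δλ²) = 6364·1.65830 = 10553 km

10553 km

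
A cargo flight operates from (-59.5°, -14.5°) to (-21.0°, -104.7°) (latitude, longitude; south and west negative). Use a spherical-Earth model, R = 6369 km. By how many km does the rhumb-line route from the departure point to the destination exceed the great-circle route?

Great circle: cos σ = sin φ₁ sin φ₂ + cos φ₁ cos φ₂ cos Δλ,  σ = 1.2586 rad → d_gc = 8016.2 km
Rhumb line: Δψ = +0.9246, q = Δφ/Δψ = 0.7267, d_rh = R√(Δφ²+q²Δλ²) = 8450.5 km
Excess = 8450.5 − 8016.2 = 434.3 ≈ 434 km

434 km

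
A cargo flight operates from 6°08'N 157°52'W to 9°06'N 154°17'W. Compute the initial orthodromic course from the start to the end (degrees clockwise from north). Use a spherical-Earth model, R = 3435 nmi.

θ = atan2( sin Δλ·cos φ₂ ,  cos φ₁ sin φ₂ − sin φ₁ cos φ₂ cos Δλ )
  = atan2(+0.0617, +0.0520) = 49.90°

49.9°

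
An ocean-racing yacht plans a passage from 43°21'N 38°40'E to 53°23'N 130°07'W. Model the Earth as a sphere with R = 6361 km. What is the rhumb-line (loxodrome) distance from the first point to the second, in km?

Rhumb course C = atan2(Δλ, Δψ) with Δψ = ln[tan(π/4+φ₂/2)/tan(π/4+φ₁/2)] = +0.2648, Δλ = -2.9458 → C = 275.14°
d = R·|Δφ| / |cos C| = 6361·0.17511 / 0.08952 = 12443 km

12443 km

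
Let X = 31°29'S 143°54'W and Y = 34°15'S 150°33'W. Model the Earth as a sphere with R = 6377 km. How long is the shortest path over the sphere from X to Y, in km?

694 km

Haversine: a = sin²(Δφ/2)+cos φ₁ cos φ₂ sin²(Δλ/2) = 0.00295;  σ = 2·atan2(√a,√(1−a))
σ = 6.231° → d = Rσ = 6377·0.10876 = 694 km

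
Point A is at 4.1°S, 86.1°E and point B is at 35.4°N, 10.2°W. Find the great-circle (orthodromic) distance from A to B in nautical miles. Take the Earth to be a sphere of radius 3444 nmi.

Haversine: a = sin²(Δφ/2)+cos φ₁ cos φ₂ sin²(Δλ/2) = 0.56532;  σ = 2·atan2(√a,√(1−a))
σ = 97.506° → d = Rσ = 3444·1.70181 = 5861 nmi

5861 nmi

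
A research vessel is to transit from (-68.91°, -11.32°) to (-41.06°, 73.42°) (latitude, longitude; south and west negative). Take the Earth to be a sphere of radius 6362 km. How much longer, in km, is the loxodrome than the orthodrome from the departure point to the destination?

384 km

Great circle: cos σ = sin φ₁ sin φ₂ + cos φ₁ cos φ₂ cos Δλ,  σ = 0.8793 rad → d_gc = 5593.8 km
Rhumb line: Δψ = +0.8939, q = Δφ/Δψ = 0.5437, d_rh = R√(Δφ²+q²Δλ²) = 5978.2 km
Excess = 5978.2 − 5593.8 = 384.4 ≈ 384 km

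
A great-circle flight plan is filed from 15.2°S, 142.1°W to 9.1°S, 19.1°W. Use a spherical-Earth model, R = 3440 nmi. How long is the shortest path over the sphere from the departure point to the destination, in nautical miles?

7116 nmi

cos σ = sin φ₁ sin φ₂ + cos φ₁ cos φ₂ cos Δλ
      = sin(-15.20°)sin(-9.10°) + cos(-15.20°)cos(-9.10°)cos(123.00°) = -0.4775
σ = 118.522° → d = Rσ = 3440·2.06861 = 7116 nmi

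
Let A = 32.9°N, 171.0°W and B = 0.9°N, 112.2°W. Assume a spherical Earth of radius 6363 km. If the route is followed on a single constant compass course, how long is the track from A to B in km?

7104 km

Rhumb course C = atan2(Δλ, Δψ) with Δψ = ln[tan(π/4+φ₂/2)/tan(π/4+φ₁/2)] = -0.5929, Δλ = +1.0263 → C = 120.02°
d = R·|Δφ| / |cos C| = 6363·0.55851 / 0.50027 = 7104 km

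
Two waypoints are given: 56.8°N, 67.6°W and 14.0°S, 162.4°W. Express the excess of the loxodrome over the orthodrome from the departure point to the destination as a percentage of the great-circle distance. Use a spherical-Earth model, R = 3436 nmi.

2.7%

Great circle: σ = 1.8203 rad → d_gc = Rσ = 6254.4 nmi
Rhumb: Δφ = -1.2357, Δλ = -1.6546, Δψ = -1.4571, q = Δφ/Δψ = 0.8481 → d_rh = R√(Δφ²+q²Δλ²) = 6424.3 nmi
Excess = (6424.3 − 6254.4) / 6254.4 = 169.9 / 6254.4 = 2.72% ≈ 2.7%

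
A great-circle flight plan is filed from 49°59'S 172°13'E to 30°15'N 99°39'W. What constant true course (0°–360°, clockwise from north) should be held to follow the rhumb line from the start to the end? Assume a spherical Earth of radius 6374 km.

44.5°

Meridional parts: M(φ₁)=-1.0102, M(φ₂)=+0.5544 → ΔM = +1.5646;  Δλ = +1.5382 rad
tan C = Δλ / ΔM = +0.9831 → C = 44.51°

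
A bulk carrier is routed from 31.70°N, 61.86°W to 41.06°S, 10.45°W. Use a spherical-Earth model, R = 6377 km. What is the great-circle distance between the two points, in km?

Haversine: a = sin²(Δφ/2)+cos φ₁ cos φ₂ sin²(Δλ/2) = 0.47250;  σ = 2·atan2(√a,√(1−a))
σ = 86.847° → d = Rσ = 6377·1.51577 = 9666 km

9666 km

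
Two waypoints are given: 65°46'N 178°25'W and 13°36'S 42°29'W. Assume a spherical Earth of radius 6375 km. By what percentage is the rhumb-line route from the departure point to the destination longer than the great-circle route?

Great circle: σ = 2.0956 rad → d_gc = Rσ = 13359.7 km
Rhumb: Δφ = -1.3852, Δλ = +2.3725, Δψ = -1.7782, q = Δφ/Δψ = 0.7790 → d_rh = R√(Δφ²+q²Δλ²) = 14724.0 km
Excess = (14724.0 − 13359.7) / 13359.7 = 1364.3 / 13359.7 = 10.21% ≈ 10.2%

10.2%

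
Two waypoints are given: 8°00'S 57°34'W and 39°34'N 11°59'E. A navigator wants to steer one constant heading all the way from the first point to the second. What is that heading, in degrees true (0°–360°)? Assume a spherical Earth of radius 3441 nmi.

Meridional parts: M(φ₁)=-0.1401, M(φ₂)=+0.7531 → ΔM = +0.8932;  Δλ = +1.2139 rad
tan C = Δλ / ΔM = +1.3591 → C = 53.65°

53.7°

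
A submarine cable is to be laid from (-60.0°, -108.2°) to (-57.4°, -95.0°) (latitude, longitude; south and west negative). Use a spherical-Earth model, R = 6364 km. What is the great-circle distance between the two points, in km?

813 km

cos σ = sin φ₁ sin φ₂ + cos φ₁ cos φ₂ cos Δλ
      = sin(-60.00°)sin(-57.40°) + cos(-60.00°)cos(-57.40°)cos(13.20°) = 0.9919
σ = 7.319° → d = Rσ = 6364·0.12773 = 813 km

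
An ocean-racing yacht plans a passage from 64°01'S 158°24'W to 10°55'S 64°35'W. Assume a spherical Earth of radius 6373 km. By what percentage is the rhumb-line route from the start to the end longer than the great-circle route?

5.6%

Great circle: σ = 1.4287 rad → d_gc = Rσ = 9105.2 km
Rhumb: Δφ = +0.9268, Δλ = +1.6374, Δψ = +1.2749, q = Δφ/Δψ = 0.7269 → d_rh = R√(Δφ²+q²Δλ²) = 9614.0 km
Excess = (9614.0 − 9105.2) / 9105.2 = 508.8 / 9105.2 = 5.59% ≈ 5.6%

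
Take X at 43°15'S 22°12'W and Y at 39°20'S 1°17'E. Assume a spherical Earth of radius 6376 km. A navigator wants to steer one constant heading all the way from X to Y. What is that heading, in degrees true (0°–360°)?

77.5°

Δψ = ln[tan(π/4+φ₂/2)/tan(π/4+φ₁/2)] = +0.0910
Δλ = +0.4099 rad (taken the short way round)
course = atan2(Δλ, Δψ) = 77.48°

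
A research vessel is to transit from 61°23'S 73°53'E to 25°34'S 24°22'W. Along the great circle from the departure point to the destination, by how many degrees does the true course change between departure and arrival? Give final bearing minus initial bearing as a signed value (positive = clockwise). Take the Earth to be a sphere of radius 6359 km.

+79.8°

Initial bearing θ₁ = atan2(sin Δλ cos φ₂, cos φ₁ sin φ₂ − sin φ₁ cos φ₂ cos Δλ) = 250.26°
Final bearing θ₂ = (initial bearing from the destination back to the start) + 180° = 330.02°
Δθ = θ₂ − θ₁ = +79.8°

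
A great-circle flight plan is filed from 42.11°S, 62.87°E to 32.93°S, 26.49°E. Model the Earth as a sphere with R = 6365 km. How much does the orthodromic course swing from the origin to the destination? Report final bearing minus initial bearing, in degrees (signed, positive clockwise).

+22.7°

Initial bearing θ₁ = atan2(sin Δλ cos φ₂, cos φ₁ sin φ₂ − sin φ₁ cos φ₂ cos Δλ) = 275.72°
Final bearing θ₂ = (initial bearing from the destination back to the start) + 180° = 298.42°
Δθ = θ₂ − θ₁ = +22.7°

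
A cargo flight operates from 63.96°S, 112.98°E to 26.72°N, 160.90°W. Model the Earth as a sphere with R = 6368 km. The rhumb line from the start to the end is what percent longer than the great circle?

2.1%

Great circle: σ = 1.9578 rad → d_gc = Rσ = 12467.5 km
Rhumb: Δφ = +1.5827, Δλ = +1.5031, Δψ = +1.9486, q = Δφ/Δψ = 0.8122 → d_rh = R√(Δφ²+q²Δλ²) = 12728.5 km
Excess = (12728.5 − 12467.5) / 12467.5 = 261.0 / 12467.5 = 2.09% ≈ 2.1%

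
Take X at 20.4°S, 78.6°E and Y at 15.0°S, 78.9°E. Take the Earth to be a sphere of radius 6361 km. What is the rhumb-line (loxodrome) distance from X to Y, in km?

Δψ = ln[tan(π/4+φ₂/2)/tan(π/4+φ₁/2)] = +0.0990;  Δφ = +0.0942 rad,  Δλ = +0.0052 rad
q = Δφ/Δψ = 0.9522
d = R·√(Δφ² + q²Δλ²) = 6361·0.09438 = 600 km

600 km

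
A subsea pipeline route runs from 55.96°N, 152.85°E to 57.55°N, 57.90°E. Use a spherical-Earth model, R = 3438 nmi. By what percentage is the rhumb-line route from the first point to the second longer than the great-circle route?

9.2%

Great circle: σ = 0.8321 rad → d_gc = Rσ = 2860.7 nmi
Rhumb: Δφ = +0.0278, Δλ = -1.6572, Δψ = +0.0506, q = Δφ/Δψ = 0.5481 → d_rh = R√(Δφ²+q²Δλ²) = 3124.3 nmi
Excess = (3124.3 − 2860.7) / 2860.7 = 263.6 / 2860.7 = 9.21% ≈ 9.2%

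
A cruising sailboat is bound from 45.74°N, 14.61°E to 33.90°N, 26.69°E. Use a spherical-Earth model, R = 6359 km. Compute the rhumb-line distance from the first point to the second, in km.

1667 km

Δψ = ln[tan(π/4+φ₂/2)/tan(π/4+φ₁/2)] = -0.2702;  Δφ = -0.2066 rad,  Δλ = +0.2108 rad
q = Δφ/Δψ = 0.7648
d = R·√(Δφ² + q²Δλ²) = 6359·0.26211 = 1667 km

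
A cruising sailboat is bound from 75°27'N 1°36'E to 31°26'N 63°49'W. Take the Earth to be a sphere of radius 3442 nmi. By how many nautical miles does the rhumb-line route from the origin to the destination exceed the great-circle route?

Great circle: cos σ = sin φ₁ sin φ₂ + cos φ₁ cos φ₂ cos Δλ,  σ = 0.9348 rad → d_gc = 3217.7 nmi
Rhumb line: Δψ = -1.4800, q = Δφ/Δψ = 0.5191, d_rh = R√(Δφ²+q²Δλ²) = 3339.7 nmi
Excess = 3339.7 − 3217.7 = 122.0 ≈ 122 nmi

122 nmi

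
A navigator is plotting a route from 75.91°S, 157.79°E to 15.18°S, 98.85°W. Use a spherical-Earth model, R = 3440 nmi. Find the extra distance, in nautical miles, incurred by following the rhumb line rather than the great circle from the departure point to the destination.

418 nmi

Great circle: cos σ = sin φ₁ sin φ₂ + cos φ₁ cos φ₂ cos Δλ,  σ = 1.3698 rad → d_gc = 4712.0 nmi
Rhumb line: Δψ = +1.8228, q = Δφ/Δψ = 0.5815, d_rh = R√(Δφ²+q²Δλ²) = 5130.0 nmi
Excess = 5130.0 − 4712.0 = 418.0 ≈ 418 nmi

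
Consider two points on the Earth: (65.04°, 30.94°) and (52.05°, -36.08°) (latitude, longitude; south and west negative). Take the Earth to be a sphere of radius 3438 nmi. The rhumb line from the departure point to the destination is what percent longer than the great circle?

4.4%

Great circle: σ = 0.6160 rad → d_gc = Rσ = 2117.7 nmi
Rhumb: Δφ = -0.2267, Δλ = -1.1697, Δψ = -0.4405, q = Δφ/Δψ = 0.5147 → d_rh = R√(Δφ²+q²Δλ²) = 2211.6 nmi
Excess = (2211.6 − 2117.7) / 2117.7 = 93.9 / 2117.7 = 4.43% ≈ 4.4%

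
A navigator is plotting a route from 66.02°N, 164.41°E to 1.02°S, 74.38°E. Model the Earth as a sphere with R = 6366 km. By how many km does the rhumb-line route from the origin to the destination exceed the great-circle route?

Great circle: cos σ = sin φ₁ sin φ₂ + cos φ₁ cos φ₂ cos Δλ,  σ = 1.5873 rad → d_gc = 10104.6 km
Rhumb line: Δψ = -1.5672, q = Δφ/Δψ = 0.7466, d_rh = R√(Δφ²+q²Δλ²) = 10547.8 km
Excess = 10547.8 − 10104.6 = 443.2 ≈ 443 km

443 km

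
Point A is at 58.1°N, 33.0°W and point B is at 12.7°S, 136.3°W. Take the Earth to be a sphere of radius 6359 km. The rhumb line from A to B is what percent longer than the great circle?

Great circle: σ = 1.8810 rad → d_gc = Rσ = 11961.2 km
Rhumb: Δφ = -1.2357, Δλ = -1.8029, Δψ = -1.4760, q = Δφ/Δψ = 0.8372 → d_rh = R√(Δφ²+q²Δλ²) = 12404.7 km
Excess = (12404.7 − 11961.2) / 11961.2 = 443.5 / 11961.2 = 3.71% ≈ 3.7%

3.7%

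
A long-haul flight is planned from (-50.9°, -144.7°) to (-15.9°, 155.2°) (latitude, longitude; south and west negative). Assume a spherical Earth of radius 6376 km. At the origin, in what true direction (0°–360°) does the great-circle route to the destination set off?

283.4°

N = sin Δλ·cos φ₂ = -0.8337;  D = cos φ₁ sin φ₂ − sin φ₁ cos φ₂ cos Δλ = +0.1993
initial course = atan2(N, D) = 283.44°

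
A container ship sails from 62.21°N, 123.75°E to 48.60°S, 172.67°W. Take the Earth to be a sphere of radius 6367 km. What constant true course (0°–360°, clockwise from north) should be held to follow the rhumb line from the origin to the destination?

154.9°

Δψ = ln[tan(π/4+φ₂/2)/tan(π/4+φ₁/2)] = -2.3700
Δλ = +1.1097 rad (taken the short way round)
course = atan2(Δλ, Δψ) = 154.91°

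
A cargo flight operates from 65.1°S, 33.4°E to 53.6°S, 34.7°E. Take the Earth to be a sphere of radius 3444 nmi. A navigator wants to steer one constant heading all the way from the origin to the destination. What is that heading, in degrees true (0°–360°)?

3.3°

Meridional parts: M(φ₁)=-1.5106, M(φ₂)=-1.1124 → ΔM = +0.3982;  Δλ = +0.0227 rad
tan C = Δλ / ΔM = +0.0570 → C = 3.26°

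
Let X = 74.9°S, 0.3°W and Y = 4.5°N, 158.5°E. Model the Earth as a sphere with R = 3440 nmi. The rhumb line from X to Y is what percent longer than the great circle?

21.2%

Great circle: σ = 1.8943 rad → d_gc = Rσ = 6516.3 nmi
Rhumb: Δφ = +1.3858, Δλ = +2.7716, Δψ = +2.0995, q = Δφ/Δψ = 0.6601 → d_rh = R√(Δφ²+q²Δλ²) = 7894.9 nmi
Excess = (7894.9 − 6516.3) / 6516.3 = 1378.6 / 6516.3 = 21.16% ≈ 21.2%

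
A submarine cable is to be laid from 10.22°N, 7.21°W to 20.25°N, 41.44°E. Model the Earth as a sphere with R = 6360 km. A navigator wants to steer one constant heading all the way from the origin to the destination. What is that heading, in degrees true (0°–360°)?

Δψ = ln[tan(π/4+φ₂/2)/tan(π/4+φ₁/2)] = +0.1817
Δλ = +0.8491 rad (taken the short way round)
course = atan2(Δλ, Δψ) = 77.92°

77.9°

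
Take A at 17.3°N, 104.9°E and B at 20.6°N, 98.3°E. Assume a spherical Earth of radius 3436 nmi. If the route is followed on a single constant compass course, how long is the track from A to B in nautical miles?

Δψ = ln[tan(π/4+φ₂/2)/tan(π/4+φ₁/2)] = +0.0609;  Δφ = +0.0576 rad,  Δλ = -0.1152 rad
q = Δφ/Δψ = 0.9456
d = R·√(Δφ² + q²Δλ²) = 3436·0.12322 = 423 nmi

423 nmi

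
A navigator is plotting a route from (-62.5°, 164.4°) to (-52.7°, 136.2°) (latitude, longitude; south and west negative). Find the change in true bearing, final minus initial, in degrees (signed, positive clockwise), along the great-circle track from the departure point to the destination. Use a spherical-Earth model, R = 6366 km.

Initial bearing θ₁ = atan2(sin Δλ cos φ₂, cos φ₁ sin φ₂ − sin φ₁ cos φ₂ cos Δλ) = 290.38°
Final bearing θ₂ = (initial bearing from the destination back to the start) + 180° = 314.42°
Δθ = θ₂ − θ₁ = +24.0°

+24.0°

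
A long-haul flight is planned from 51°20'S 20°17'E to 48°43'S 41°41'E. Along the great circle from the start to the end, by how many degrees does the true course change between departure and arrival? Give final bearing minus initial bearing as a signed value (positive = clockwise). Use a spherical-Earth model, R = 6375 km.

At departure: θ₁ = atan2(sin Δλ cos φ₂, cos φ₁ sin φ₂ − sin φ₁ cos φ₂ cos Δλ) = 87.59°
At arrival: θ₂ = atan2(sin Δλ cos φ₁, −cos φ₂ sin φ₁ + sin φ₂ cos φ₁ cos Δλ) = 71.11°
Δθ = θ₂ − θ₁ = -16.5°

-16.5°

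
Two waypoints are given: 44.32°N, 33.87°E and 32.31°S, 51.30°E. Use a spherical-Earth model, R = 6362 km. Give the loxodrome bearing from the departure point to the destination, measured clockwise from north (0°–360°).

Meridional parts: M(φ₁)=+0.8647, M(φ₂)=-0.5964 → ΔM = -1.4611;  Δλ = +0.3042 rad
tan C = Δλ / ΔM = -0.2082 → C = 168.24°

168.2°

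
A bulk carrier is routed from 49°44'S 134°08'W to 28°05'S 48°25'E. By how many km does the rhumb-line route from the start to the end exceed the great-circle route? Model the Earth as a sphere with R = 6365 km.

Great circle: cos σ = sin φ₁ sin φ₂ + cos φ₁ cos φ₂ cos Δλ,  σ = 1.7829 rad → d_gc = 11347.9 km
Rhumb line: Δψ = +0.4924, q = Δφ/Δψ = 0.7674, d_rh = R√(Δφ²+q²Δλ²) = 15316.9 km
Excess = 15316.9 − 11347.9 = 3969.0 ≈ 3969 km

3969 km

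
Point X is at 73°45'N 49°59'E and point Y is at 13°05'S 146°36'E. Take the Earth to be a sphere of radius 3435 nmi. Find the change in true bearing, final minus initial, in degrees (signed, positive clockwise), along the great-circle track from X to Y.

At departure: θ₁ = atan2(sin Δλ cos φ₂, cos φ₁ sin φ₂ − sin φ₁ cos φ₂ cos Δλ) = 87.37°
At arrival: θ₂ = atan2(sin Δλ cos φ₁, −cos φ₂ sin φ₁ + sin φ₂ cos φ₁ cos Δλ) = 163.32°
Δθ = θ₂ − θ₁ = +76.0°

+76.0°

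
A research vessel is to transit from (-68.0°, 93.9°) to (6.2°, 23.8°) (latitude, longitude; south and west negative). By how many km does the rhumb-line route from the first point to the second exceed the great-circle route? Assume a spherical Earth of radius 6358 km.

Great circle: cos σ = sin φ₁ sin φ₂ + cos φ₁ cos φ₂ cos Δλ,  σ = 1.5442 rad → d_gc = 9817.8 km
Rhumb line: Δψ = +1.7464, q = Δφ/Δψ = 0.7416, d_rh = R√(Δφ²+q²Δλ²) = 10053.4 km
Excess = 10053.4 − 9817.8 = 235.6 ≈ 236 km

236 km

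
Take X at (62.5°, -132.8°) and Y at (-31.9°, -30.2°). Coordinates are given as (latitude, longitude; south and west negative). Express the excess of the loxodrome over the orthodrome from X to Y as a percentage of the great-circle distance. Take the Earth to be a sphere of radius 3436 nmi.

2.6%

Great circle: σ = 2.1583 rad → d_gc = Rσ = 7415.8 nmi
Rhumb: Δφ = -1.6476, Δλ = +1.7907, Δψ = -1.9957, q = Δφ/Δψ = 0.8256 → d_rh = R√(Δφ²+q²Δλ²) = 7606.0 nmi
Excess = (7606.0 − 7415.8) / 7415.8 = 190.2 / 7415.8 = 2.56% ≈ 2.6%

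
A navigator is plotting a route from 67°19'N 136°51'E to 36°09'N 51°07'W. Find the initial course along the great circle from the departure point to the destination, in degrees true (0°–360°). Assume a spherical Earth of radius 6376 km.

6.6°

N = sin Δλ·cos φ₂ = +0.1119;  D = cos φ₁ sin φ₂ − sin φ₁ cos φ₂ cos Δλ = +0.9653
initial course = atan2(N, D) = 6.61°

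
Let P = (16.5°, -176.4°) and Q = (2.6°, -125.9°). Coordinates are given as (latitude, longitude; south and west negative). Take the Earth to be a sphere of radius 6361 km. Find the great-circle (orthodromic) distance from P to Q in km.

5721 km

cos σ = sin φ₁ sin φ₂ + cos φ₁ cos φ₂ cos Δλ
      = sin(16.50°)sin(2.60°) + cos(16.50°)cos(2.60°)cos(50.50°) = 0.6221
σ = 51.527° → d = Rσ = 6361·0.89932 = 5721 km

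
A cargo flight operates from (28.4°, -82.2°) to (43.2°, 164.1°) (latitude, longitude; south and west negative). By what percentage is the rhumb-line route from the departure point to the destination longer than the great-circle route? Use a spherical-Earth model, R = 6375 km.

Great circle: σ = 1.5029 rad → d_gc = Rσ = 9581.0 km
Rhumb: Δφ = +0.2583, Δλ = -1.9844, Δψ = +0.3203, q = Δφ/Δψ = 0.8064 → d_rh = R√(Δφ²+q²Δλ²) = 10334.2 km
Excess = (10334.2 − 9581.0) / 9581.0 = 753.2 / 9581.0 = 7.86% ≈ 7.9%

7.9%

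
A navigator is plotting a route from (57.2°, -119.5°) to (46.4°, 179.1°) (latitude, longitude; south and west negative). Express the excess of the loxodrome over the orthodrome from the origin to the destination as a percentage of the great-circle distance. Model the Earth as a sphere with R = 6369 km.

3.2%

Great circle: σ = 0.6640 rad → d_gc = Rσ = 4228.9 km
Rhumb: Δφ = -0.1885, Δλ = -1.0716, Δψ = -0.3067, q = Δφ/Δψ = 0.6145 → d_rh = R√(Δφ²+q²Δλ²) = 4362.6 km
Excess = (4362.6 − 4228.9) / 4228.9 = 133.7 / 4228.9 = 3.16% ≈ 3.2%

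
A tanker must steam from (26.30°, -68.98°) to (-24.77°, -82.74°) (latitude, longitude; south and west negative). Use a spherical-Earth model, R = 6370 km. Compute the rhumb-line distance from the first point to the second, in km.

Rhumb course C = atan2(Δλ, Δψ) with Δψ = ln[tan(π/4+φ₂/2)/tan(π/4+φ₁/2)] = -0.9225, Δλ = -0.2402 → C = 194.59°
d = R·|Δφ| / |cos C| = 6370·0.89134 / 0.96774 = 5867 km

5867 km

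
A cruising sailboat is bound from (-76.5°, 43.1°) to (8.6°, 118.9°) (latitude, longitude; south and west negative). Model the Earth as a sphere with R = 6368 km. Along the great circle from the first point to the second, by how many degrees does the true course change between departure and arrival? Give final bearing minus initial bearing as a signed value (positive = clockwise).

-61.1°

Initial bearing θ₁ = atan2(sin Δλ cos φ₂, cos φ₁ sin φ₂ − sin φ₁ cos φ₂ cos Δλ) = 74.23°
Final bearing θ₂ = (initial bearing from the destination back to the start) + 180° = 13.13°
Δθ = θ₂ − θ₁ = -61.1°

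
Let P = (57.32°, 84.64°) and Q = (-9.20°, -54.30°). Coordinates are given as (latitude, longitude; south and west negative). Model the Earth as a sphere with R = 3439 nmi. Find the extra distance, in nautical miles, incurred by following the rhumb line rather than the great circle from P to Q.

Great circle: cos σ = sin φ₁ sin φ₂ + cos φ₁ cos φ₂ cos Δλ,  σ = 2.1370 rad → d_gc = 7349.3 nmi
Rhumb line: Δψ = -1.3882, q = Δφ/Δψ = 0.8363, d_rh = R√(Δφ²+q²Δλ²) = 8036.3 nmi
Excess = 8036.3 − 7349.3 = 687.0 ≈ 687 nmi

687 nmi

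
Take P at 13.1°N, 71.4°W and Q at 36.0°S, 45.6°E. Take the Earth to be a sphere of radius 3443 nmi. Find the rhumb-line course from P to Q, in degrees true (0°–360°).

Δψ = ln[tan(π/4+φ₂/2)/tan(π/4+φ₁/2)] = -0.9049
Δλ = +2.0420 rad (taken the short way round)
course = atan2(Δλ, Δψ) = 113.90°

113.9°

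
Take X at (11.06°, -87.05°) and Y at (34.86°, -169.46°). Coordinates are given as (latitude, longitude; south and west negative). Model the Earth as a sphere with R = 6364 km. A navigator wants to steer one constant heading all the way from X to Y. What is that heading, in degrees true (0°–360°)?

Δψ = ln[tan(π/4+φ₂/2)/tan(π/4+φ₁/2)] = +0.4556
Δλ = -1.4383 rad (taken the short way round)
course = atan2(Δλ, Δψ) = 287.58°

287.6°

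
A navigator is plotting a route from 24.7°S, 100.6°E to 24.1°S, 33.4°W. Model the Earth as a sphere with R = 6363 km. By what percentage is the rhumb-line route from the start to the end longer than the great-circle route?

7.1%

Great circle: σ = 1.9883 rad → d_gc = Rσ = 12651.4 km
Rhumb: Δφ = +0.0105, Δλ = -2.3387, Δψ = +0.0115, q = Δφ/Δψ = 0.9107 → d_rh = R√(Δφ²+q²Δλ²) = 13552.3 km
Excess = (13552.3 − 12651.4) / 12651.4 = 900.9 / 12651.4 = 7.12% ≈ 7.1%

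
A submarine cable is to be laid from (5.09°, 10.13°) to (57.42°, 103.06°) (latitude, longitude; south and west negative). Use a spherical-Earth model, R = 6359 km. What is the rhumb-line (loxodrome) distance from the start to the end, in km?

10093 km

Rhumb course C = atan2(Δλ, Δψ) with Δψ = ln[tan(π/4+φ₂/2)/tan(π/4+φ₁/2)] = +1.1413, Δλ = +1.6219 → C = 54.87°
d = R·|Δφ| / |cos C| = 6359·0.91333 / 0.57546 = 10093 km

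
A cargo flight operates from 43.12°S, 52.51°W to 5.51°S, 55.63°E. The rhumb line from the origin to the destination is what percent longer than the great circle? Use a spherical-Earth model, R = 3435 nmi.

Great circle: σ = 1.7321 rad → d_gc = Rσ = 5949.6 nmi
Rhumb: Δφ = +0.6564, Δλ = +1.8874, Δψ = +0.7394, q = Δφ/Δψ = 0.8878 → d_rh = R√(Δφ²+q²Δλ²) = 6181.6 nmi
Excess = (6181.6 − 5949.6) / 5949.6 = 232.0 / 5949.6 = 3.90% ≈ 3.9%

3.9%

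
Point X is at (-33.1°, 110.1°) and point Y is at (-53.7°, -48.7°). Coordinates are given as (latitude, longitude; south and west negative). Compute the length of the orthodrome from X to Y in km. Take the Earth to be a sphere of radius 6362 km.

10135 km

Haversine: a = sin²(Δφ/2)+cos φ₁ cos φ₂ sin²(Δλ/2) = 0.51113;  σ = 2·atan2(√a,√(1−a))
σ = 91.275° → d = Rσ = 6362·1.59306 = 10135 km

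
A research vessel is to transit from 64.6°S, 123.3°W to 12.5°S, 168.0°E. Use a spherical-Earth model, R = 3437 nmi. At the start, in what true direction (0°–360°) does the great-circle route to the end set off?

θ = atan2( sin Δλ·cos φ₂ ,  cos φ₁ sin φ₂ − sin φ₁ cos φ₂ cos Δλ )
  = atan2(-0.9096, +0.2275) = 284.04°

284.0°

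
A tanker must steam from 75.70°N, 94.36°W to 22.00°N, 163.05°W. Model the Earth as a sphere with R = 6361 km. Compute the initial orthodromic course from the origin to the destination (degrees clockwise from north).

θ = atan2( sin Δλ·cos φ₂ ,  cos φ₁ sin φ₂ − sin φ₁ cos φ₂ cos Δλ )
  = atan2(-0.8638, -0.2340) = 254.84°

254.8°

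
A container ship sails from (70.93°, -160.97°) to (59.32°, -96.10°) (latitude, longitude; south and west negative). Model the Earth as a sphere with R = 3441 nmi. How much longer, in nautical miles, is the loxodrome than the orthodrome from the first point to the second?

Great circle: cos σ = sin φ₁ sin φ₂ + cos φ₁ cos φ₂ cos Δλ,  σ = 0.4872 rad → d_gc = 1676.6 nmi
Rhumb line: Δψ = -0.4905, q = Δφ/Δψ = 0.4131, d_rh = R√(Δφ²+q²Δλ²) = 1754.0 nmi
Excess = 1754.0 − 1676.6 = 77.4 ≈ 77 nmi

77 nmi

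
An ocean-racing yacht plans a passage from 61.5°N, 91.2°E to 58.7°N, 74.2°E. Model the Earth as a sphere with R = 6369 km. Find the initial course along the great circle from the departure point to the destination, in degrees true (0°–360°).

N = sin Δλ·cos φ₂ = -0.1519;  D = cos φ₁ sin φ₂ − sin φ₁ cos φ₂ cos Δλ = -0.0289
initial course = atan2(N, D) = 259.23°

259.2°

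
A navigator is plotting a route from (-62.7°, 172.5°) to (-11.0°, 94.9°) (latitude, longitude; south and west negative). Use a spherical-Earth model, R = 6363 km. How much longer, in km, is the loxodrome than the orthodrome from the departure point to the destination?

Great circle: cos σ = sin φ₁ sin φ₂ + cos φ₁ cos φ₂ cos Δλ,  σ = 1.3013 rad → d_gc = 8280.2 km
Rhumb line: Δψ = +1.2221, q = Δφ/Δψ = 0.7383, d_rh = R√(Δφ²+q²Δλ²) = 8570.3 km
Excess = 8570.3 − 8280.2 = 290.1 ≈ 290 km

290 km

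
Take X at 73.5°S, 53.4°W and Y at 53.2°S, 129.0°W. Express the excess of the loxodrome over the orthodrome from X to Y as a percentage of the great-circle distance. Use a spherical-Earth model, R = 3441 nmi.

6.2%

Great circle: σ = 0.6265 rad → d_gc = Rσ = 2155.9 nmi
Rhumb: Δφ = +0.3543, Δλ = -1.3195, Δψ = +0.8304, q = Δφ/Δψ = 0.4267 → d_rh = R√(Δφ²+q²Δλ²) = 2288.8 nmi
Excess = (2288.8 − 2155.9) / 2155.9 = 132.9 / 2155.9 = 6.16% ≈ 6.2%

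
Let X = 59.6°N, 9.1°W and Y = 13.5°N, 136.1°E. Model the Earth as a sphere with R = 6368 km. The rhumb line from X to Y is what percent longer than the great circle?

Great circle: σ = 1.7749 rad → d_gc = Rσ = 11302.6 km
Rhumb: Δφ = -0.8046, Δλ = +2.5342, Δψ = -1.0652, q = Δφ/Δψ = 0.7553 → d_rh = R√(Δφ²+q²Δλ²) = 13222.3 km
Excess = (13222.3 − 11302.6) / 11302.6 = 1919.7 / 11302.6 = 16.98% ≈ 17.0%

17.0%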